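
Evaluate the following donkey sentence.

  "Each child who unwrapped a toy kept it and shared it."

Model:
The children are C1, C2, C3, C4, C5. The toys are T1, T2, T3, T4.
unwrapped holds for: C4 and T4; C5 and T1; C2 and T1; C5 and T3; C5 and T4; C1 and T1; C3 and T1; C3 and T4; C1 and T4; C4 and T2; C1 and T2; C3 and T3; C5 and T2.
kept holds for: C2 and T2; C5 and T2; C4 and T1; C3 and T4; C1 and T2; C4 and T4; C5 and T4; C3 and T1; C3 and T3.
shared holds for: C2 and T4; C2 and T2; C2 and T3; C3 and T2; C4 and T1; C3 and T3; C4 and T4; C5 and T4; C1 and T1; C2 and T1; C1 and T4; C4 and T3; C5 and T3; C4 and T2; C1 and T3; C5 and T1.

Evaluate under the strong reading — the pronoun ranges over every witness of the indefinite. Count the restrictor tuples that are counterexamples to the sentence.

10

"it" takes "a toy" as antecedent — a donkey pronoun bound across the clause boundary.
Strong reading: for every (c,t) with unwrapped(c,t), kept(c,t) ∧ shared(c,t).
Restrictor pairs: (C1,T1) ✗  (C1,T2) ✗  (C1,T4) ✗  (C2,T1) ✗  (C3,T1) ✗  (C3,T3) ✓  (C3,T4) ✗  (C4,T2) ✗  (C4,T4) ✓  (C5,T1) ✗  (C5,T2) ✗  (C5,T3) ✗  (C5,T4) ✓
Counterexamples (restrictor pairs failing the scope): 10.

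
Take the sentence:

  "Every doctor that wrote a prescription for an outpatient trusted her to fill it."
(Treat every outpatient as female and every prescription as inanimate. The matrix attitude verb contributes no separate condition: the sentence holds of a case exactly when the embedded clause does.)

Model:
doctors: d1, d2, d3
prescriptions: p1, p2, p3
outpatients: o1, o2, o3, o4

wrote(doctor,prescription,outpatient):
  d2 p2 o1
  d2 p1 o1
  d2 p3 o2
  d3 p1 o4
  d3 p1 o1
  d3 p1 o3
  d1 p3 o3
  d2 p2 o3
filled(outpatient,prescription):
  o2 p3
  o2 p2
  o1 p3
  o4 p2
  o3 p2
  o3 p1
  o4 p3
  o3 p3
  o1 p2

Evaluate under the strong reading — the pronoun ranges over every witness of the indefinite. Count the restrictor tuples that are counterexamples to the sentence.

"her" takes "an outpatient" as antecedent and "it" takes "a prescription"; both are donkey pronouns co-varying with the restrictor.
Strong reading: for every (d,p,o) with wrote(d,p,o), filled(o,p).
Restrictor triples: (d1,p3,o3)→filled(o3,p3) ✓  (d2,p1,o1)→filled(o1,p1) ✗  (d2,p2,o1)→filled(o1,p2) ✓  (d2,p2,o3)→filled(o3,p2) ✓  (d2,p3,o2)→filled(o2,p3) ✓  (d3,p1,o1)→filled(o1,p1) ✗  (d3,p1,o3)→filled(o3,p1) ✓  (d3,p1,o4)→filled(o4,p1) ✗
Counterexamples (restrictor triples failing the scope): 3.

3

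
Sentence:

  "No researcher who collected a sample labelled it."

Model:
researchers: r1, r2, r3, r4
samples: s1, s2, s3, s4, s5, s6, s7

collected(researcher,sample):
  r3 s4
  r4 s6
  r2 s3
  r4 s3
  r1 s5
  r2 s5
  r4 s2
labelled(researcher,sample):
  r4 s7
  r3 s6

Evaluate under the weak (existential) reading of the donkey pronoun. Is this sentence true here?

"it" takes "a sample" as antecedent — a donkey pronoun bound across the clause boundary.
Truth condition: for no (r,s) with collected(r,s) does labelled(r,s) hold.
Restrictor pairs — does the scope hold? (r1,s5):fails  (r2,s3):fails  (r2,s5):fails  (r3,s4):fails  (r4,s2):fails  (r4,s3):fails  (r4,s6):fails
Scope holds for no restrictor pair, so the sentence is true.

True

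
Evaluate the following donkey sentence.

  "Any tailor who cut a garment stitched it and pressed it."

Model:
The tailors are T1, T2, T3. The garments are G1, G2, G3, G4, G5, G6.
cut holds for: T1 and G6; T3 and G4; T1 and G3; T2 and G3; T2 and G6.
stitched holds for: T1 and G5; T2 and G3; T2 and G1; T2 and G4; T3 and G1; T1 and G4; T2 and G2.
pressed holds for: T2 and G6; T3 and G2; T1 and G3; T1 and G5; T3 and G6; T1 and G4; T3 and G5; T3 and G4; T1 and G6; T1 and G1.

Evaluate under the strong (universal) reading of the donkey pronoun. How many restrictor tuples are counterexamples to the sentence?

5

"it" takes "a garment" as antecedent — a donkey pronoun bound across the clause boundary.
Strong reading: for every (t,g) with cut(t,g), stitched(t,g) ∧ pressed(t,g).
Restrictor pairs: (T1,G3) ✗  (T1,G6) ✗  (T2,G3) ✗  (T2,G6) ✗  (T3,G4) ✗
Counterexamples (restrictor pairs failing the scope): 5.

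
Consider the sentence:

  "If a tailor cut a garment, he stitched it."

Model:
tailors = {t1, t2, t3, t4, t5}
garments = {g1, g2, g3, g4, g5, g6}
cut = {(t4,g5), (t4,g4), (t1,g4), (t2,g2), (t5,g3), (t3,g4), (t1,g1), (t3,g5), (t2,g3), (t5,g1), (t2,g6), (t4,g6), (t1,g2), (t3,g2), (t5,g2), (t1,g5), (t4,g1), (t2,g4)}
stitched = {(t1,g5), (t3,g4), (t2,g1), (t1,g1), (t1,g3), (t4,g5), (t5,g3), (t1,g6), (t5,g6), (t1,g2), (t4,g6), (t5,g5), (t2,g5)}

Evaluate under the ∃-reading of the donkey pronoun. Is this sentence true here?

False

"it" takes "a garment" as antecedent — a donkey pronoun bound across the clause boundary.
Weak reading: every tailor t with some cut-garment has at least one cut-garment g such that stitched(t,g).
Per tailor: t1:✓  t2:✗  t3:✓  t4:✓  t5:✓
t2 has no witness among its cut-garments.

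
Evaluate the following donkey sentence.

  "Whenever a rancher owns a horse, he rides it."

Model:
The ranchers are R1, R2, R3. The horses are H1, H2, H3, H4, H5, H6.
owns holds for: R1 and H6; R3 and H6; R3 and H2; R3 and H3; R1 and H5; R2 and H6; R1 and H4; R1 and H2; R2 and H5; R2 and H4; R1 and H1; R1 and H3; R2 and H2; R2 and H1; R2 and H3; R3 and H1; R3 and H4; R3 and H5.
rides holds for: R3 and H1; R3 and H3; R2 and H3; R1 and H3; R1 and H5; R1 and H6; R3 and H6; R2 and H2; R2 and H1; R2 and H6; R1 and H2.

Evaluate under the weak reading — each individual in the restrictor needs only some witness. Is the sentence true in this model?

True

"it" takes "a horse" as antecedent — a donkey pronoun bound across the clause boundary.
Weak reading: every rancher r with some owns-horse has at least one owns-horse h such that rides(r,h).
Per rancher: R1:✓  R2:✓  R3:✓
Every rancher in the restrictor has a witness.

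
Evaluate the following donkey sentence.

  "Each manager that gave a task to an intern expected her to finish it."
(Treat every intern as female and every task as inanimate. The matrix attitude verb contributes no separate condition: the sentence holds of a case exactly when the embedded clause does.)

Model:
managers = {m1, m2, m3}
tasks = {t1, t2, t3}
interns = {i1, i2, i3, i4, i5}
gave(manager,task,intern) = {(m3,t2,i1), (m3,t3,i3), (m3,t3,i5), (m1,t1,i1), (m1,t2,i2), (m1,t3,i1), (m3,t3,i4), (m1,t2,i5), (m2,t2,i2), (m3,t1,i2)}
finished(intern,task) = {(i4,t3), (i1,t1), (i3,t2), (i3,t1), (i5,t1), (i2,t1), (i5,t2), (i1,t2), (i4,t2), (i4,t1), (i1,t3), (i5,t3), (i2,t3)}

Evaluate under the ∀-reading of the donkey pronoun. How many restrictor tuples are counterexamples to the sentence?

"her" takes "an intern" as antecedent and "it" takes "a task"; both are donkey pronouns co-varying with the restrictor.
Strong reading: for every (m,t,i) with gave(m,t,i), finished(i,t).
Restrictor triples: (m1,t1,i1)→finished(i1,t1) ✓  (m1,t2,i2)→finished(i2,t2) ✗  (m1,t2,i5)→finished(i5,t2) ✓  (m1,t3,i1)→finished(i1,t3) ✓  (m2,t2,i2)→finished(i2,t2) ✗  (m3,t1,i2)→finished(i2,t1) ✓  (m3,t2,i1)→finished(i1,t2) ✓  (m3,t3,i3)→finished(i3,t3) ✗  (m3,t3,i4)→finished(i4,t3) ✓  (m3,t3,i5)→finished(i5,t3) ✓
Counterexamples (restrictor triples failing the scope): 3.

3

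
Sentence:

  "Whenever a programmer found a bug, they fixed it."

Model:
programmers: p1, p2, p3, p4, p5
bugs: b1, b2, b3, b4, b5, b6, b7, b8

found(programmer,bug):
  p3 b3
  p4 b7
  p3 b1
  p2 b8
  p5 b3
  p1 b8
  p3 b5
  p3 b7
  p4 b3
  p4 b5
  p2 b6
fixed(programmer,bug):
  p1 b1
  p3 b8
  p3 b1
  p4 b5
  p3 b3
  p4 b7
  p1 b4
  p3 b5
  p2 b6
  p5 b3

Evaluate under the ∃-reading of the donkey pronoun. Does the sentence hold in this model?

False

"it" takes "a bug" as antecedent — a donkey pronoun bound across the clause boundary.
Weak reading: every programmer p with some found-bug has at least one found-bug b such that fixed(p,b).
Per programmer: p1:✗  p2:✓  p3:✓  p4:✓  p5:✓
p1 has no witness among its found-bugs.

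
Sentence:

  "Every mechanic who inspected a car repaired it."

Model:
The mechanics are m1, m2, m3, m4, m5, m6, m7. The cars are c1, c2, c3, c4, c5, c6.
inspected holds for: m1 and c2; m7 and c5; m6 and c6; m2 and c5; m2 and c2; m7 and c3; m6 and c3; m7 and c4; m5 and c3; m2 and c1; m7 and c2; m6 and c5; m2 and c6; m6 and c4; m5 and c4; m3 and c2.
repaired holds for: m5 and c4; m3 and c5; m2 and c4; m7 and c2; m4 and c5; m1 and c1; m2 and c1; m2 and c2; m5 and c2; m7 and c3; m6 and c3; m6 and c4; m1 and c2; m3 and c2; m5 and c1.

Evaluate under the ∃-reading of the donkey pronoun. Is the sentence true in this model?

True

"it" takes "a car" as antecedent — a donkey pronoun bound across the clause boundary.
Weak reading: every mechanic m with some inspected-car has at least one inspected-car c such that repaired(m,c).
Per mechanic: m1:✓  m2:✓  m3:✓  m5:✓  m6:✓  m7:✓
Every mechanic in the restrictor has a witness.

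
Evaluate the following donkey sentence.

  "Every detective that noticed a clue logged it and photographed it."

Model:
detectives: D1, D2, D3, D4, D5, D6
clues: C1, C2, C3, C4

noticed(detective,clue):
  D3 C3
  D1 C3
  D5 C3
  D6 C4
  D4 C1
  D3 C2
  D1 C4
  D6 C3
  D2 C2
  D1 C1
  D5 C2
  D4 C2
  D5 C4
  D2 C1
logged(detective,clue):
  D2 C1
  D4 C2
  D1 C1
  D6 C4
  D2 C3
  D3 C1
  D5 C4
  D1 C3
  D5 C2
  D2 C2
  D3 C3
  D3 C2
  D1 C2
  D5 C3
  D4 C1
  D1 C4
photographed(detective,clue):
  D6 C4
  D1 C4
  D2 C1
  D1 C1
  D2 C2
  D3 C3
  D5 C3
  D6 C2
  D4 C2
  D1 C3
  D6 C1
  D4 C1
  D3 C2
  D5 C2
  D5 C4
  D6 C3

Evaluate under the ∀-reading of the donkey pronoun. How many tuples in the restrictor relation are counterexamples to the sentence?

1

"it" takes "a clue" as antecedent — a donkey pronoun bound across the clause boundary.
Strong reading: for every (d,c) with noticed(d,c), logged(d,c) ∧ photographed(d,c).
Restrictor pairs: (D1,C1) ✓  (D1,C3) ✓  (D1,C4) ✓  (D2,C1) ✓  (D2,C2) ✓  (D3,C2) ✓  (D3,C3) ✓  (D4,C1) ✓  (D4,C2) ✓  (D5,C2) ✓  (D5,C3) ✓  (D5,C4) ✓  (D6,C3) ✗  (D6,C4) ✓
Counterexamples (restrictor pairs failing the scope): 1.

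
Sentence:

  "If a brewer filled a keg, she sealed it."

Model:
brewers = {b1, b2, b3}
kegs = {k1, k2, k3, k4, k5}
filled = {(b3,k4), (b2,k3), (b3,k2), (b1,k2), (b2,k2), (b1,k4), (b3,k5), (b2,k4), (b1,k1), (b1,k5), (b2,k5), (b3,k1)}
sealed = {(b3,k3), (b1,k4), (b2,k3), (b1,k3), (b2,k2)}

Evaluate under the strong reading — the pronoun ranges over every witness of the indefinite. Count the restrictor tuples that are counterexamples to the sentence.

"it" takes "a keg" as antecedent — a donkey pronoun bound across the clause boundary.
Strong reading: for every (b,k) with filled(b,k), sealed(b,k).
Restrictor pairs: (b1,k1) ✗  (b1,k2) ✗  (b1,k4) ✓  (b1,k5) ✗  (b2,k2) ✓  (b2,k3) ✓  (b2,k4) ✗  (b2,k5) ✗  (b3,k1) ✗  (b3,k2) ✗  (b3,k4) ✗  (b3,k5) ✗
Counterexamples (restrictor pairs failing the scope): 9.

9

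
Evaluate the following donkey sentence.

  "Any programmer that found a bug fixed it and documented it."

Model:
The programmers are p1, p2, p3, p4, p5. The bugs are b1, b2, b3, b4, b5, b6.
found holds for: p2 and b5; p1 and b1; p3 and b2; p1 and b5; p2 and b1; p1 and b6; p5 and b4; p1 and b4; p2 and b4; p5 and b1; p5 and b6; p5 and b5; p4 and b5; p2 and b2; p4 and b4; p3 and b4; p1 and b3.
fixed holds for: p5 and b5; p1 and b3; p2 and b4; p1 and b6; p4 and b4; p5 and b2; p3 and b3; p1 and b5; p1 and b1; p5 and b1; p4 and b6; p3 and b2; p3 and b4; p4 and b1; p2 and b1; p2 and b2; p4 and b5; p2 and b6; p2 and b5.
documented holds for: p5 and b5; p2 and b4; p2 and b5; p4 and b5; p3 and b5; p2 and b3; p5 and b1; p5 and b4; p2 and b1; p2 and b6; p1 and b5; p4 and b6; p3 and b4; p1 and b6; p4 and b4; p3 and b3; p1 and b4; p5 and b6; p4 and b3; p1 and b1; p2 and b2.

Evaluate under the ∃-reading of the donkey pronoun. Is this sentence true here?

True

"it" takes "a bug" as antecedent — a donkey pronoun bound across the clause boundary.
Weak reading: every programmer p with some found-bug has at least one found-bug b such that fixed(p,b) ∧ documented(p,b).
Per programmer: p1:✓  p2:✓  p3:✓  p4:✓  p5:✓
Every programmer in the restrictor has a witness.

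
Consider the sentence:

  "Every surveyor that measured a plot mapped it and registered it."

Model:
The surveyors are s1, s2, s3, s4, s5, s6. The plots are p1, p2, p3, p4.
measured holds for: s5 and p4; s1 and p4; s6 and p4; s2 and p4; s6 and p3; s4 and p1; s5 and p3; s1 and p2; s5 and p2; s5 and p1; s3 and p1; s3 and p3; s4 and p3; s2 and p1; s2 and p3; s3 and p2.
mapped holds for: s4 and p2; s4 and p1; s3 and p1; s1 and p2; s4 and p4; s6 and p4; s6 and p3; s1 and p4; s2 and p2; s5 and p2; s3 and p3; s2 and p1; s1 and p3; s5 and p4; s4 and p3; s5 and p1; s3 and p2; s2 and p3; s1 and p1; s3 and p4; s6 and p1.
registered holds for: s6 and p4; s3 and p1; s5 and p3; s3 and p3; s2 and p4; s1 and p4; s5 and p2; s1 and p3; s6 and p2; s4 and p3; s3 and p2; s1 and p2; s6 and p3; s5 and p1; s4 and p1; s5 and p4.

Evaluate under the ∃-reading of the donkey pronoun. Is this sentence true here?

"it" takes "a plot" as antecedent — a donkey pronoun bound across the clause boundary.
Weak reading: every surveyor s with some measured-plot has at least one measured-plot p such that mapped(s,p) ∧ registered(s,p).
Per surveyor: s1:✓  s2:✗  s3:✓  s4:✓  s5:✓  s6:✓
s2 has no witness among its measured-plots.

False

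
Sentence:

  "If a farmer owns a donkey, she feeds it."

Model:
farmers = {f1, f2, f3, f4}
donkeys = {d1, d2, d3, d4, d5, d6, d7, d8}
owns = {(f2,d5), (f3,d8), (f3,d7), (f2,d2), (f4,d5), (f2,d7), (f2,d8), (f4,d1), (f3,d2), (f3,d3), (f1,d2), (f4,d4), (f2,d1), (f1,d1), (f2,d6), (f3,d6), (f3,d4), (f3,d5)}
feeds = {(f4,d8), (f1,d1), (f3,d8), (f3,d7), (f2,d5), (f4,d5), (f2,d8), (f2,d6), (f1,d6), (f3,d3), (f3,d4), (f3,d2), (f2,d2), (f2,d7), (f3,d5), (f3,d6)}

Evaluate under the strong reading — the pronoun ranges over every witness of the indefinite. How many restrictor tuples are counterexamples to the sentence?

4

"it" takes "a donkey" as antecedent — a donkey pronoun bound across the clause boundary.
Strong reading: for every (f,d) with owns(f,d), feeds(f,d).
Restrictor pairs: (f1,d1) ✓  (f1,d2) ✗  (f2,d1) ✗  (f2,d2) ✓  (f2,d5) ✓  (f2,d6) ✓  (f2,d7) ✓  (f2,d8) ✓  (f3,d2) ✓  (f3,d3) ✓  (f3,d4) ✓  (f3,d5) ✓  (f3,d6) ✓  (f3,d7) ✓  (f3,d8) ✓  (f4,d1) ✗  (f4,d4) ✗  (f4,d5) ✓
Counterexamples (restrictor pairs failing the scope): 4.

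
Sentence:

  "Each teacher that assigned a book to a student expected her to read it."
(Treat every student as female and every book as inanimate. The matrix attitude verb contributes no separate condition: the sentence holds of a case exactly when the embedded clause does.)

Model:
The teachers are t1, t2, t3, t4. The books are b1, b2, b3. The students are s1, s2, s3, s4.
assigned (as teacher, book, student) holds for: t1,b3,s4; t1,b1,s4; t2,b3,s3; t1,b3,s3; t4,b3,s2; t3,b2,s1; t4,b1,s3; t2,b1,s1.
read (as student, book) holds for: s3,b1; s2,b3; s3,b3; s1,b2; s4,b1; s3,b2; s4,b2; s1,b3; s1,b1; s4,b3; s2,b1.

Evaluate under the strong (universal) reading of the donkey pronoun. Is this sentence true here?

True

"her" takes "a student" as antecedent and "it" takes "a book"; both are donkey pronouns co-varying with the restrictor.
Strong reading: for every (t,b,s) with assigned(t,b,s), read(s,b).
Restrictor triples: (t1,b1,s4)→read(s4,b1) ✓  (t1,b3,s3)→read(s3,b3) ✓  (t1,b3,s4)→read(s4,b3) ✓  (t2,b1,s1)→read(s1,b1) ✓  (t2,b3,s3)→read(s3,b3) ✓  (t3,b2,s1)→read(s1,b2) ✓  (t4,b1,s3)→read(s3,b1) ✓  (t4,b3,s2)→read(s2,b3) ✓
Every restrictor triple satisfies the scope.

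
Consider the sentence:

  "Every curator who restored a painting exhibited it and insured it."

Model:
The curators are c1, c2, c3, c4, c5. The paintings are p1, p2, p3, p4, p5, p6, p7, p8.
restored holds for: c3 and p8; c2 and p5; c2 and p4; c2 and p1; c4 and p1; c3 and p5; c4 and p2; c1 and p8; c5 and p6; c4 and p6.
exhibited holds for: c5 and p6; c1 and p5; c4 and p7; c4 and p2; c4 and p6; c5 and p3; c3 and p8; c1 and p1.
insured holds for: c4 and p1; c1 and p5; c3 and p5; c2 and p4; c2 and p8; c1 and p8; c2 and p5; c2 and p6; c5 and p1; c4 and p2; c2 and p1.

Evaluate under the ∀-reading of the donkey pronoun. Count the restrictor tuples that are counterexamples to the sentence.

"it" takes "a painting" as antecedent — a donkey pronoun bound across the clause boundary.
Strong reading: for every (c,p) with restored(c,p), exhibited(c,p) ∧ insured(c,p).
Restrictor pairs: (c1,p8) ✗  (c2,p1) ✗  (c2,p4) ✗  (c2,p5) ✗  (c3,p5) ✗  (c3,p8) ✗  (c4,p1) ✗  (c4,p2) ✓  (c4,p6) ✗  (c5,p6) ✗
Counterexamples (restrictor pairs failing the scope): 9.

9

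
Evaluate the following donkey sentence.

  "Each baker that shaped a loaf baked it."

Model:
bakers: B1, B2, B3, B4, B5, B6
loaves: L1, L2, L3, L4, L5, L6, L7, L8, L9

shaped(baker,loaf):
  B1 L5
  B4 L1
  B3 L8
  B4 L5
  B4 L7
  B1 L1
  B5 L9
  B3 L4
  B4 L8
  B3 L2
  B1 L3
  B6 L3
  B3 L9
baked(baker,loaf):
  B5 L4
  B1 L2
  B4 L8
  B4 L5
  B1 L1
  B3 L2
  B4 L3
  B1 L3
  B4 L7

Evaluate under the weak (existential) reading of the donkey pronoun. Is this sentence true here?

"it" takes "a loaf" as antecedent — a donkey pronoun bound across the clause boundary.
Weak reading: every baker b with some shaped-loaf has at least one shaped-loaf l such that baked(b,l).
Per baker: B1:✓  B3:✓  B4:✓  B5:✗  B6:✗
B5 has no witness among its shaped-loaves.

False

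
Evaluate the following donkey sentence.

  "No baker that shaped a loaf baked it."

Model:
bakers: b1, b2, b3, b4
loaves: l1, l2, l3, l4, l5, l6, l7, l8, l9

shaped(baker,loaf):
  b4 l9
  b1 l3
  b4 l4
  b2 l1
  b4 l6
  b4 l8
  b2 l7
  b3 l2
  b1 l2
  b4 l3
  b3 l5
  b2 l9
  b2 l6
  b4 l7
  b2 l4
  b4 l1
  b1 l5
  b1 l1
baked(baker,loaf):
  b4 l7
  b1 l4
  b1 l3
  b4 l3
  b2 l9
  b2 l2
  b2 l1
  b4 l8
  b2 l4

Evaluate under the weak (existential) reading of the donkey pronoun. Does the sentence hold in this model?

False

"it" takes "a loaf" as antecedent — a donkey pronoun bound across the clause boundary.
Truth condition: for no (b,l) with shaped(b,l) does baked(b,l) hold.
Restrictor pairs — does the scope hold? (b1,l1):fails  (b1,l2):fails  (b1,l3):holds  (b1,l5):fails  (b2,l1):holds  (b2,l4):holds  (b2,l6):fails  (b2,l7):fails  (b2,l9):holds  (b3,l2):fails  (b3,l5):fails  (b4,l1):fails  (b4,l3):holds  (b4,l4):fails  (b4,l6):fails  (b4,l7):holds  (b4,l8):holds  (b4,l9):fails
Scope holds for 7 pair(s), so the sentence is false.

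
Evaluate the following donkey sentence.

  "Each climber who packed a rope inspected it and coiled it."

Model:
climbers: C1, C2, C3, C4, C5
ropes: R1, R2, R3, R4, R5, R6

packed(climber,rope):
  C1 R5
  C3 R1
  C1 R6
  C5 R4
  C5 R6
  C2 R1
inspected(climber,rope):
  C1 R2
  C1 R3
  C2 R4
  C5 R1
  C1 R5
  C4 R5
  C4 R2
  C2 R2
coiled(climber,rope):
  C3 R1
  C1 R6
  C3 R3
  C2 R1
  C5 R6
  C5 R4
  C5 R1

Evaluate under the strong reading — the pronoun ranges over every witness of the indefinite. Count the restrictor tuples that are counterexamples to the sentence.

"it" takes "a rope" as antecedent — a donkey pronoun bound across the clause boundary.
Strong reading: for every (c,r) with packed(c,r), inspected(c,r) ∧ coiled(c,r).
Restrictor pairs: (C1,R5) ✗  (C1,R6) ✗  (C2,R1) ✗  (C3,R1) ✗  (C5,R4) ✗  (C5,R6) ✗
Counterexamples (restrictor pairs failing the scope): 6.

6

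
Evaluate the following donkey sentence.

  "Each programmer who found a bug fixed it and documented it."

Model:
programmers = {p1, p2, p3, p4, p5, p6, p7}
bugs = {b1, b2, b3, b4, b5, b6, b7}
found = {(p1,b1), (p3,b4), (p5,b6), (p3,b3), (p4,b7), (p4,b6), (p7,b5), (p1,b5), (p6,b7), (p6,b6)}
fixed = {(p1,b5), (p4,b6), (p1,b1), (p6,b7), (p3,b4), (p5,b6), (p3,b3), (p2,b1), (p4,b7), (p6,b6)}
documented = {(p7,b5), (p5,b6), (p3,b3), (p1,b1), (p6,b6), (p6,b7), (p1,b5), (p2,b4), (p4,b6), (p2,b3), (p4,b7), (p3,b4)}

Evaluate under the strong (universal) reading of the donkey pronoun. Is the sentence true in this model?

False

"it" takes "a bug" as antecedent — a donkey pronoun bound across the clause boundary.
Strong reading: for every (p,b) with found(p,b), fixed(p,b) ∧ documented(p,b).
Restrictor pairs: (p1,b1) ✓  (p1,b5) ✓  (p3,b3) ✓  (p3,b4) ✓  (p4,b6) ✓  (p4,b7) ✓  (p5,b6) ✓  (p6,b6) ✓  (p6,b7) ✓  (p7,b5) ✗
Counterexample: (p7,b5) is in found but fails the scope.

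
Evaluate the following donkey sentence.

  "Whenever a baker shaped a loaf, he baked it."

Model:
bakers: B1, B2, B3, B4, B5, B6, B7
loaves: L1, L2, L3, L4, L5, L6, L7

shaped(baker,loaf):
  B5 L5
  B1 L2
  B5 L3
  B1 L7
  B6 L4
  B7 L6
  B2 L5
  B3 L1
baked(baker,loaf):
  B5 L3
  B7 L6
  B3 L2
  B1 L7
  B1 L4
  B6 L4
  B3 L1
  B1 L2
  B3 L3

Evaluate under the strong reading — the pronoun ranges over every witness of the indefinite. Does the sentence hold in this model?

"it" takes "a loaf" as antecedent — a donkey pronoun bound across the clause boundary.
Strong reading: for every (b,l) with shaped(b,l), baked(b,l).
Restrictor pairs: (B1,L2) ✓  (B1,L7) ✓  (B2,L5) ✗  (B3,L1) ✓  (B5,L3) ✓  (B5,L5) ✗  (B6,L4) ✓  (B7,L6) ✓
Counterexample: (B2,L5) is in shaped but fails the scope.

False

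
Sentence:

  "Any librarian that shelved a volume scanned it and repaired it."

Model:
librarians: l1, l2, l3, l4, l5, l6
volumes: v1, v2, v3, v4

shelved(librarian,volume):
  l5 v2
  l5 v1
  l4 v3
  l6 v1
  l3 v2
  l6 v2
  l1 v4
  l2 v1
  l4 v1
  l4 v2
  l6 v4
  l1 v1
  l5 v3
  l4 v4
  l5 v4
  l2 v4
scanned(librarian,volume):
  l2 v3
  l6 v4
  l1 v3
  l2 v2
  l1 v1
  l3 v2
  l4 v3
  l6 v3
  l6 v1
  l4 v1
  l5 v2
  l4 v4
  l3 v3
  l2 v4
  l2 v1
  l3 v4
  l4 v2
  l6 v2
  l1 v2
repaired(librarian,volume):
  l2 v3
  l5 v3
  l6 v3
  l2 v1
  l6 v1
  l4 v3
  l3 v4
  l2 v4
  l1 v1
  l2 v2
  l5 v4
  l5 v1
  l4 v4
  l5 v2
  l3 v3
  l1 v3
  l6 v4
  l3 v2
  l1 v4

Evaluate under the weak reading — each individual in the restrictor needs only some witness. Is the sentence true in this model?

True

"it" takes "a volume" as antecedent — a donkey pronoun bound across the clause boundary.
Weak reading: every librarian l with some shelved-volume has at least one shelved-volume v such that scanned(l,v) ∧ repaired(l,v).
Per librarian: l1:✓  l2:✓  l3:✓  l4:✓  l5:✓  l6:✓
Every librarian in the restrictor has a witness.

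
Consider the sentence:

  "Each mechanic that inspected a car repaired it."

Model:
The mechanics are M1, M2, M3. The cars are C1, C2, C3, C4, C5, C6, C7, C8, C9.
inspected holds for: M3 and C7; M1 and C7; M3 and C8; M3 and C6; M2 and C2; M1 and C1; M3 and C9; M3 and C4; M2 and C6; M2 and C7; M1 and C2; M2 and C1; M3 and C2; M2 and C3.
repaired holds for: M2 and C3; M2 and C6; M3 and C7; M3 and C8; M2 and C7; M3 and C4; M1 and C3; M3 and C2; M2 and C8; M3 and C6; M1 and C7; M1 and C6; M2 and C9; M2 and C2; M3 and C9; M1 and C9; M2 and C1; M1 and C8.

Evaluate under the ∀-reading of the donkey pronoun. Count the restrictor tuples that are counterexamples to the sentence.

2

"it" takes "a car" as antecedent — a donkey pronoun bound across the clause boundary.
Strong reading: for every (m,c) with inspected(m,c), repaired(m,c).
Restrictor pairs: (M1,C1) ✗  (M1,C2) ✗  (M1,C7) ✓  (M2,C1) ✓  (M2,C2) ✓  (M2,C3) ✓  (M2,C6) ✓  (M2,C7) ✓  (M3,C2) ✓  (M3,C4) ✓  (M3,C6) ✓  (M3,C7) ✓  (M3,C8) ✓  (M3,C9) ✓
Counterexamples (restrictor pairs failing the scope): 2.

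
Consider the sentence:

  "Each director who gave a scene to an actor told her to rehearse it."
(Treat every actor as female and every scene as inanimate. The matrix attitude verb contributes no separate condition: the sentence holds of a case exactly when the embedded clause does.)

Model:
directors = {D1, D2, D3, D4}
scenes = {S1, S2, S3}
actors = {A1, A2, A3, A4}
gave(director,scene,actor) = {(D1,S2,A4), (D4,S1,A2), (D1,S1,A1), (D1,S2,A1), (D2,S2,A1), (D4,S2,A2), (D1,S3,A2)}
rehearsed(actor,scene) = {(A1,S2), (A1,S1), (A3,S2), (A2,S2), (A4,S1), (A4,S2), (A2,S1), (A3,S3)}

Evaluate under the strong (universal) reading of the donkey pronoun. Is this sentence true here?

"her" takes "an actor" as antecedent and "it" takes "a scene"; both are donkey pronouns co-varying with the restrictor.
Strong reading: for every (d,s,a) with gave(d,s,a), rehearsed(a,s).
Restrictor triples: (D1,S1,A1)→rehearsed(A1,S1) ✓  (D1,S2,A1)→rehearsed(A1,S2) ✓  (D1,S2,A4)→rehearsed(A4,S2) ✓  (D1,S3,A2)→rehearsed(A2,S3) ✗  (D2,S2,A1)→rehearsed(A1,S2) ✓  (D4,S1,A2)→rehearsed(A2,S1) ✓  (D4,S2,A2)→rehearsed(A2,S2) ✓
Counterexample: (D1,S3,A2) — rehearsed(A2,S3) does not hold.

False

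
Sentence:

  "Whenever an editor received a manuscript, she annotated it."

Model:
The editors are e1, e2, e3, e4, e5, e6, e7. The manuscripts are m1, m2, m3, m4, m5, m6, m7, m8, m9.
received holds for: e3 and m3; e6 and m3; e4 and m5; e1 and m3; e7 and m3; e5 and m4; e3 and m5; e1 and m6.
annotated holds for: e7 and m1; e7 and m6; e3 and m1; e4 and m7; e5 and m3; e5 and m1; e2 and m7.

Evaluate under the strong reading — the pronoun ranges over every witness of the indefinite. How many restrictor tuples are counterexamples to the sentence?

8

"it" takes "a manuscript" as antecedent — a donkey pronoun bound across the clause boundary.
Strong reading: for every (e,m) with received(e,m), annotated(e,m).
Restrictor pairs: (e1,m3) ✗  (e1,m6) ✗  (e3,m3) ✗  (e3,m5) ✗  (e4,m5) ✗  (e5,m4) ✗  (e6,m3) ✗  (e7,m3) ✗
Counterexamples (restrictor pairs failing the scope): 8.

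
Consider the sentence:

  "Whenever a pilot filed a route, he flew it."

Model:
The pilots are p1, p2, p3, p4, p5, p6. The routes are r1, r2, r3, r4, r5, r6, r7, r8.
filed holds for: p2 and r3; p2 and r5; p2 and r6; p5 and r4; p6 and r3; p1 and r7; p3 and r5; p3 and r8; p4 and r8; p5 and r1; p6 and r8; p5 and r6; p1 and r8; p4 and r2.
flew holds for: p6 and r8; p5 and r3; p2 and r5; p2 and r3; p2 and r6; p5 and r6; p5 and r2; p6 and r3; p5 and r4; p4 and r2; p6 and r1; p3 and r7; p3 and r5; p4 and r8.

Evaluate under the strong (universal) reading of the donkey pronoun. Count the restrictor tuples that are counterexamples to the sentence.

4

"it" takes "a route" as antecedent — a donkey pronoun bound across the clause boundary.
Strong reading: for every (p,r) with filed(p,r), flew(p,r).
Restrictor pairs: (p1,r7) ✗  (p1,r8) ✗  (p2,r3) ✓  (p2,r5) ✓  (p2,r6) ✓  (p3,r5) ✓  (p3,r8) ✗  (p4,r2) ✓  (p4,r8) ✓  (p5,r1) ✗  (p5,r4) ✓  (p5,r6) ✓  (p6,r3) ✓  (p6,r8) ✓
Counterexamples (restrictor pairs failing the scope): 4.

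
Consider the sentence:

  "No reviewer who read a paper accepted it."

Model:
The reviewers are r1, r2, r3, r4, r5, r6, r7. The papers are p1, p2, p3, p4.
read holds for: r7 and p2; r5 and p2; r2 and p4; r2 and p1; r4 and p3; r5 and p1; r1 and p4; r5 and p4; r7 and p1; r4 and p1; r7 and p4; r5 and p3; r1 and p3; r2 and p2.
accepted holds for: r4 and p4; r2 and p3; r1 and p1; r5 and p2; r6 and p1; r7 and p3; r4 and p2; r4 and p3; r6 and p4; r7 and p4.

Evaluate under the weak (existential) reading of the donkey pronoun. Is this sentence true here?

False

"it" takes "a paper" as antecedent — a donkey pronoun bound across the clause boundary.
Truth condition: for no (r,p) with read(r,p) does accepted(r,p) hold.
Restrictor pairs — does the scope hold? (r1,p3):fails  (r1,p4):fails  (r2,p1):fails  (r2,p2):fails  (r2,p4):fails  (r4,p1):fails  (r4,p3):holds  (r5,p1):fails  (r5,p2):holds  (r5,p3):fails  (r5,p4):fails  (r7,p1):fails  (r7,p2):fails  (r7,p4):holds
Scope holds for 3 pair(s), so the sentence is false.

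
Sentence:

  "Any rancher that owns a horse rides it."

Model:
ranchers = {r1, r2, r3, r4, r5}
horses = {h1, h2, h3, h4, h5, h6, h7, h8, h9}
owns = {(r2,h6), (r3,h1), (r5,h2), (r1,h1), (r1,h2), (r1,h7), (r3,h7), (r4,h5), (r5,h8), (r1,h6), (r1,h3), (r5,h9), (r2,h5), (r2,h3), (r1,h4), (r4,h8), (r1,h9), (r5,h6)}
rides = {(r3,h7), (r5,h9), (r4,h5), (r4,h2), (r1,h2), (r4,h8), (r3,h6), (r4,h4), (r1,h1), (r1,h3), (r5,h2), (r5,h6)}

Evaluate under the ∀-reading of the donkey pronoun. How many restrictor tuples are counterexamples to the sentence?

9

"it" takes "a horse" as antecedent — a donkey pronoun bound across the clause boundary.
Strong reading: for every (r,h) with owns(r,h), rides(r,h).
Restrictor pairs: (r1,h1) ✓  (r1,h2) ✓  (r1,h3) ✓  (r1,h4) ✗  (r1,h6) ✗  (r1,h7) ✗  (r1,h9) ✗  (r2,h3) ✗  (r2,h5) ✗  (r2,h6) ✗  (r3,h1) ✗  (r3,h7) ✓  (r4,h5) ✓  (r4,h8) ✓  (r5,h2) ✓  (r5,h6) ✓  (r5,h8) ✗  (r5,h9) ✓
Counterexamples (restrictor pairs failing the scope): 9.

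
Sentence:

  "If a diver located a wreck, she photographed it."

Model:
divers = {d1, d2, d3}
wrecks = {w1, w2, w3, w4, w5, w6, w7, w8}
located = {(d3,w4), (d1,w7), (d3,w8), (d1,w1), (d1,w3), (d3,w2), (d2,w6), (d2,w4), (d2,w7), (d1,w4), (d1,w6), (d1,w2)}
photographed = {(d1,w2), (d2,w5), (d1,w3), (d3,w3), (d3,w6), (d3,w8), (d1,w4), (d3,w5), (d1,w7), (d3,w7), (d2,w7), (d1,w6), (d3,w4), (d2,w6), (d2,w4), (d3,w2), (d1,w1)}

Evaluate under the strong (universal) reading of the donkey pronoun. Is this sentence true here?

"it" takes "a wreck" as antecedent — a donkey pronoun bound across the clause boundary.
Strong reading: for every (d,w) with located(d,w), photographed(d,w).
Restrictor pairs: (d1,w1) ✓  (d1,w2) ✓  (d1,w3) ✓  (d1,w4) ✓  (d1,w6) ✓  (d1,w7) ✓  (d2,w4) ✓  (d2,w6) ✓  (d2,w7) ✓  (d3,w2) ✓  (d3,w4) ✓  (d3,w8) ✓
Every restrictor pair satisfies the scope.

True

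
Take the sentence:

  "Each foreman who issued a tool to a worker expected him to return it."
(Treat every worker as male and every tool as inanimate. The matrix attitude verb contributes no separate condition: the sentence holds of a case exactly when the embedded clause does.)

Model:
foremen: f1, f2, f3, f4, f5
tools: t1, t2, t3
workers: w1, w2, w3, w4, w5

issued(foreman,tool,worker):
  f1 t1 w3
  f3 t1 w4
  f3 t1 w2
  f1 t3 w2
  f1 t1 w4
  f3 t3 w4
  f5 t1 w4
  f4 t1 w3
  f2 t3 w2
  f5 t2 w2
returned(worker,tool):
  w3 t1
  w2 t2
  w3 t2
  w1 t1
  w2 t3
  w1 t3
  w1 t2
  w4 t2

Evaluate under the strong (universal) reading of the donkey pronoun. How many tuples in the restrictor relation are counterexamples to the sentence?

5

"him" takes "a worker" as antecedent and "it" takes "a tool"; both are donkey pronouns co-varying with the restrictor.
Strong reading: for every (f,t,w) with issued(f,t,w), returned(w,t).
Restrictor triples: (f1,t1,w3)→returned(w3,t1) ✓  (f1,t1,w4)→returned(w4,t1) ✗  (f1,t3,w2)→returned(w2,t3) ✓  (f2,t3,w2)→returned(w2,t3) ✓  (f3,t1,w2)→returned(w2,t1) ✗  (f3,t1,w4)→returned(w4,t1) ✗  (f3,t3,w4)→returned(w4,t3) ✗  (f4,t1,w3)→returned(w3,t1) ✓  (f5,t1,w4)→returned(w4,t1) ✗  (f5,t2,w2)→returned(w2,t2) ✓
Counterexamples (restrictor triples failing the scope): 5.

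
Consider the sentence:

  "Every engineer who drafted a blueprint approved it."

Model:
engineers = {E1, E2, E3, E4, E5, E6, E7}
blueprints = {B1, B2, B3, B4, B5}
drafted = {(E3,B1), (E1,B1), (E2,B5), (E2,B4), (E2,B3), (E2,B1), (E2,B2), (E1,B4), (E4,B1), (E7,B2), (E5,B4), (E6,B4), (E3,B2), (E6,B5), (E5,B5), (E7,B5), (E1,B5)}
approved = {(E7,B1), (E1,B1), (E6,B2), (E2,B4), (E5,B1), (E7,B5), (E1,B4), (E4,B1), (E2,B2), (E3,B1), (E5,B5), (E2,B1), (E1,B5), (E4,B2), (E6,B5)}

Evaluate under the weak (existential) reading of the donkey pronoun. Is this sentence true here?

True

"it" takes "a blueprint" as antecedent — a donkey pronoun bound across the clause boundary.
Weak reading: every engineer e with some drafted-blueprint has at least one drafted-blueprint b such that approved(e,b).
Per engineer: E1:✓  E2:✓  E3:✓  E4:✓  E5:✓  E6:✓  E7:✓
Every engineer in the restrictor has a witness.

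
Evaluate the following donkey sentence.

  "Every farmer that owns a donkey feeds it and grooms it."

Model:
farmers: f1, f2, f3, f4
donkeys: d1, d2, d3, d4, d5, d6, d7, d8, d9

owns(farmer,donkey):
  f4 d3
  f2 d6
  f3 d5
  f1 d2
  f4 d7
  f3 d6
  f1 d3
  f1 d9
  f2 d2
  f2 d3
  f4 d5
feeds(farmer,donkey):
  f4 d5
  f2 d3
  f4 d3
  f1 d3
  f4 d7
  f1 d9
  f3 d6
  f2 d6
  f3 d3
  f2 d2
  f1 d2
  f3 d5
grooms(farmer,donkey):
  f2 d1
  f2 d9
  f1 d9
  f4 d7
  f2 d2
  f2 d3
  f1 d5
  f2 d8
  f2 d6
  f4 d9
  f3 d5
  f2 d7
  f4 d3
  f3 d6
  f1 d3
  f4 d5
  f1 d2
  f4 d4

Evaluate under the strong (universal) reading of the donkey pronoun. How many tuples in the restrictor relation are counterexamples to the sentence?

"it" takes "a donkey" as antecedent — a donkey pronoun bound across the clause boundary.
Strong reading: for every (f,d) with owns(f,d), feeds(f,d) ∧ grooms(f,d).
Restrictor pairs: (f1,d2) ✓  (f1,d3) ✓  (f1,d9) ✓  (f2,d2) ✓  (f2,d3) ✓  (f2,d6) ✓  (f3,d5) ✓  (f3,d6) ✓  (f4,d3) ✓  (f4,d5) ✓  (f4,d7) ✓
Counterexamples (restrictor pairs failing the scope): 0.

0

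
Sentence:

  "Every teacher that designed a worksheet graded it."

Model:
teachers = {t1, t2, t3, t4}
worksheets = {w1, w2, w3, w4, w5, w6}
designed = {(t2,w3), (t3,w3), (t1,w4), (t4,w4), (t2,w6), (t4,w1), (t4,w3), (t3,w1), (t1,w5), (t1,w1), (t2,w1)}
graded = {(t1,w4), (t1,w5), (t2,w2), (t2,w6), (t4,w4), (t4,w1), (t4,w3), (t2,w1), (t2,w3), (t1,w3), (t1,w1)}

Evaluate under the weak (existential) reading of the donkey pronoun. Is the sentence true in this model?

False

"it" takes "a worksheet" as antecedent — a donkey pronoun bound across the clause boundary.
Weak reading: every teacher t with some designed-worksheet has at least one designed-worksheet w such that graded(t,w).
Per teacher: t1:✓  t2:✓  t3:✗  t4:✓
t3 has no witness among its designed-worksheets.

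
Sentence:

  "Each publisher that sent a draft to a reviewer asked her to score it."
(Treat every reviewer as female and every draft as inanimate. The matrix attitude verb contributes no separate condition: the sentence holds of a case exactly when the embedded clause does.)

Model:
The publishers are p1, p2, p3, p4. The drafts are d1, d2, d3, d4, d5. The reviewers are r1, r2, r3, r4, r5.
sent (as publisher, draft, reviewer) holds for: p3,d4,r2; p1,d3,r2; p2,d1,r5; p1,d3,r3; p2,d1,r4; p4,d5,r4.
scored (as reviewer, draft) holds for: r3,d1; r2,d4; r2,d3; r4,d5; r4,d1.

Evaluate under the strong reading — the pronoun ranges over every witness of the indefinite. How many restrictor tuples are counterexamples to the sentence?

2

"her" takes "a reviewer" as antecedent and "it" takes "a draft"; both are donkey pronouns co-varying with the restrictor.
Strong reading: for every (p,d,r) with sent(p,d,r), scored(r,d).
Restrictor triples: (p1,d3,r2)→scored(r2,d3) ✓  (p1,d3,r3)→scored(r3,d3) ✗  (p2,d1,r4)→scored(r4,d1) ✓  (p2,d1,r5)→scored(r5,d1) ✗  (p3,d4,r2)→scored(r2,d4) ✓  (p4,d5,r4)→scored(r4,d5) ✓
Counterexamples (restrictor triples failing the scope): 2.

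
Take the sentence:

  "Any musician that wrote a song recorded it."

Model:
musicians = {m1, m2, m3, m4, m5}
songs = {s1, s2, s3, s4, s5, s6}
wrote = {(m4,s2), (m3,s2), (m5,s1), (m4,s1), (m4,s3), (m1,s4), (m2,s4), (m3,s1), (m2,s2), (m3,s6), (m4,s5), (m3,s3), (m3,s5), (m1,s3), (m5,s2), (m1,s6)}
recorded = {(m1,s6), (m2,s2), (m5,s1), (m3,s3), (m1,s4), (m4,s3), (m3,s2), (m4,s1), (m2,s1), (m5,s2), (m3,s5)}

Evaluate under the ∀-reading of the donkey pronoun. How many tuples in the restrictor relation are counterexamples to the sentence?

6

"it" takes "a song" as antecedent — a donkey pronoun bound across the clause boundary.
Strong reading: for every (m,s) with wrote(m,s), recorded(m,s).
Restrictor pairs: (m1,s3) ✗  (m1,s4) ✓  (m1,s6) ✓  (m2,s2) ✓  (m2,s4) ✗  (m3,s1) ✗  (m3,s2) ✓  (m3,s3) ✓  (m3,s5) ✓  (m3,s6) ✗  (m4,s1) ✓  (m4,s2) ✗  (m4,s3) ✓  (m4,s5) ✗  (m5,s1) ✓  (m5,s2) ✓
Counterexamples (restrictor pairs failing the scope): 6.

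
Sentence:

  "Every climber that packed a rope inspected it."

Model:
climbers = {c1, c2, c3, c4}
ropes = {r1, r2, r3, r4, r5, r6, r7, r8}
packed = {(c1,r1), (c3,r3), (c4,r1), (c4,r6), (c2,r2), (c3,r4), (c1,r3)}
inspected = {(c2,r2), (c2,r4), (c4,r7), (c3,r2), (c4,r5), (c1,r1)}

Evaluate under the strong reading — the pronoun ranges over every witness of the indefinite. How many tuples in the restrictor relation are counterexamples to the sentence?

5

"it" takes "a rope" as antecedent — a donkey pronoun bound across the clause boundary.
Strong reading: for every (c,r) with packed(c,r), inspected(c,r).
Restrictor pairs: (c1,r1) ✓  (c1,r3) ✗  (c2,r2) ✓  (c3,r3) ✗  (c3,r4) ✗  (c4,r1) ✗  (c4,r6) ✗
Counterexamples (restrictor pairs failing the scope): 5.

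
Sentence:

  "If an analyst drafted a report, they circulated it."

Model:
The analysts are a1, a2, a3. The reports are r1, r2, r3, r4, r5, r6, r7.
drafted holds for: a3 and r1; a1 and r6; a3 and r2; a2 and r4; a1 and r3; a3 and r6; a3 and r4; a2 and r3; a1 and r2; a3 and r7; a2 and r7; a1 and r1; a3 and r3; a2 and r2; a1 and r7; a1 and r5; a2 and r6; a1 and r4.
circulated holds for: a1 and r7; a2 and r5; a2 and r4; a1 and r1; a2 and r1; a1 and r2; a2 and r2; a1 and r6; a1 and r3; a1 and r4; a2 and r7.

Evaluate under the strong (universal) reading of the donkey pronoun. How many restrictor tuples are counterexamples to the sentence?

"it" takes "a report" as antecedent — a donkey pronoun bound across the clause boundary.
Strong reading: for every (a,r) with drafted(a,r), circulated(a,r).
Restrictor pairs: (a1,r1) ✓  (a1,r2) ✓  (a1,r3) ✓  (a1,r4) ✓  (a1,r5) ✗  (a1,r6) ✓  (a1,r7) ✓  (a2,r2) ✓  (a2,r3) ✗  (a2,r4) ✓  (a2,r6) ✗  (a2,r7) ✓  (a3,r1) ✗  (a3,r2) ✗  (a3,r3) ✗  (a3,r4) ✗  (a3,r6) ✗  (a3,r7) ✗
Counterexamples (restrictor pairs failing the scope): 9.

9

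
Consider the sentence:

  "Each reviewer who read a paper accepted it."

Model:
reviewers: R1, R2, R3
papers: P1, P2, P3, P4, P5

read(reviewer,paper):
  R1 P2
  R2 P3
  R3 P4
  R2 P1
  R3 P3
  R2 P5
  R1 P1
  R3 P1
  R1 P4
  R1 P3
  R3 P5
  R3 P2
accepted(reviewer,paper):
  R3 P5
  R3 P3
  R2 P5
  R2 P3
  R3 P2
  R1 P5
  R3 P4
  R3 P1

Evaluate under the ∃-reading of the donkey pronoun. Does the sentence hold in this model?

False

"it" takes "a paper" as antecedent — a donkey pronoun bound across the clause boundary.
Weak reading: every reviewer r with some read-paper has at least one read-paper p such that accepted(r,p).
Per reviewer: R1:✗  R2:✓  R3:✓
R1 has no witness among its read-papers.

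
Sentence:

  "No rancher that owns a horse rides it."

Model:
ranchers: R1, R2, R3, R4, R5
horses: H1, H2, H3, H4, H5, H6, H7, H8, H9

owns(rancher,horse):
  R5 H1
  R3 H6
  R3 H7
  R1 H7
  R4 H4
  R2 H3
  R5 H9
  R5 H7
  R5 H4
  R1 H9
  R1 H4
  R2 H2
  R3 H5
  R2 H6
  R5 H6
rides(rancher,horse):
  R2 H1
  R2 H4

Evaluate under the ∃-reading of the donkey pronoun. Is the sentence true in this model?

True

"it" takes "a horse" as antecedent — a donkey pronoun bound across the clause boundary.
Truth condition: for no (r,h) with owns(r,h) does rides(r,h) hold.
Restrictor pairs — does the scope hold? (R1,H4):fails  (R1,H7):fails  (R1,H9):fails  (R2,H2):fails  (R2,H3):fails  (R2,H6):fails  (R3,H5):fails  (R3,H6):fails  (R3,H7):fails  (R4,H4):fails  (R5,H1):fails  (R5,H4):fails  (R5,H6):fails  (R5,H7):fails  (R5,H9):fails
Scope holds for no restrictor pair, so the sentence is true.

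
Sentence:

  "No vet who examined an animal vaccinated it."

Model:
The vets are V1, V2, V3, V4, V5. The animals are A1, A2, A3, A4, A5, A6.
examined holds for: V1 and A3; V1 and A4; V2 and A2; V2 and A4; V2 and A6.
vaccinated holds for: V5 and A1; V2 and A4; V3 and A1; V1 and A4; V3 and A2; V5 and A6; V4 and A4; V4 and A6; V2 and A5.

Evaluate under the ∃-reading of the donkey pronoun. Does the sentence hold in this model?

"it" takes "an animal" as antecedent — a donkey pronoun bound across the clause boundary.
Truth condition: for no (v,a) with examined(v,a) does vaccinated(v,a) hold.
Restrictor pairs — does the scope hold? (V1,A3):fails  (V1,A4):holds  (V2,A2):fails  (V2,A4):holds  (V2,A6):fails
Scope holds for 2 pair(s), so the sentence is false.

False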